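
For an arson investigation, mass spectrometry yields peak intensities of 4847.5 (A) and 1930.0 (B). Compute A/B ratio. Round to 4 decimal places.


Spectral peak ratio:
Peak A = 4847.5 counts
Peak B = 1930.0 counts
Ratio = 4847.5 / 1930.0 = 2.5117

2.5117


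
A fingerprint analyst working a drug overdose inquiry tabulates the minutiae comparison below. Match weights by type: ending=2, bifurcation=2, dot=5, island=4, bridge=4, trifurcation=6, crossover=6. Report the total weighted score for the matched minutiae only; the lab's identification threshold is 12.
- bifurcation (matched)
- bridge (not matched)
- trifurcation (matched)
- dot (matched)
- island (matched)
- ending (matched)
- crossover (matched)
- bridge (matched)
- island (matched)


Weighted minutiae match score:
  bifurcation: matched, +2 (running total 2)
  bridge: not matched, +0
  trifurcation: matched, +6 (running total 8)
  dot: matched, +5 (running total 13)
  island: matched, +4 (running total 17)
  ending: matched, +2 (running total 19)
  crossover: matched, +6 (running total 25)
  bridge: matched, +4 (running total 29)
  island: matched, +4 (running total 33)
Total score = 33
Threshold = 12; verdict = identification

33


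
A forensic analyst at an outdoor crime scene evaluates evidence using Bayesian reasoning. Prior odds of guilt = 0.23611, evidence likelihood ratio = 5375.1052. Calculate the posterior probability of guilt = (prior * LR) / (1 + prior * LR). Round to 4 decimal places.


Bayesian evidence evaluation:
Posterior odds = prior_odds * LR = 0.23611 * 5375.1052 = 1269.116
Posterior probability = posterior_odds / (1 + posterior_odds)
= 1269.116 / (1 + 1269.116)
= 1269.116 / 1270.116
= 0.9992

0.9992


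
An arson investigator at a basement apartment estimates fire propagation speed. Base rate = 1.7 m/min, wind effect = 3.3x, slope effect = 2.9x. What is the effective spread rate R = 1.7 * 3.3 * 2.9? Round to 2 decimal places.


Fire spread rate calculation:
R = R0 * wind_factor * slope_factor
= 1.7 * 3.3 * 2.9
= 5.61 * 2.9
= 16.27 m/min

16.27


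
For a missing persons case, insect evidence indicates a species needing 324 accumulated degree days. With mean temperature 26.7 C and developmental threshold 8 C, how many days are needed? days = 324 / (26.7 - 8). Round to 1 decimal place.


Insect development time:
Effective temperature = avg_temp - T_base = 26.7 - 8 = 18.7 C
Days = ADD / effective_temp = 324 / 18.7 = 17.3 days

17.3


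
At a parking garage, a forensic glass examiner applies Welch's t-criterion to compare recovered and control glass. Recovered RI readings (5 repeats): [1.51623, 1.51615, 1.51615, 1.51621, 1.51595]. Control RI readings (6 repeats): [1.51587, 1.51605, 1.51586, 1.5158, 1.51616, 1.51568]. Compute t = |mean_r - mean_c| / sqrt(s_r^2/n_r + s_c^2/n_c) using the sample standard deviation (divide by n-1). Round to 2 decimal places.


Welch's t-criterion for glass RI comparison:
Recovered mean = sum / n_r = 7.58069 / 5 = 1.516138
Control mean = sum / n_c = 9.09542 / 6 = 1.5159033
Recovered sample variance s_r^2 = 1.232e-08
Control sample variance s_c^2 = 3.01867e-08
Welch SE (unpooled) = sqrt(s_r^2/n_r + s_c^2/n_c) = sqrt(2.464e-09 + 5.03111e-09) = sqrt(7.49511e-09) = 8.65743e-05
|mean_r - mean_c| = 0.000234667
t = 0.000234667 / 8.65743e-05 = 2.71

2.71


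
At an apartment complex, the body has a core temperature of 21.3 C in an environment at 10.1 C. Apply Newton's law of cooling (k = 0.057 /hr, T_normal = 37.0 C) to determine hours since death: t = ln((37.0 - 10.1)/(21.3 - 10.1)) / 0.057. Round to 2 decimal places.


Using Newton's law of cooling:
t = ln((T_normal - T_ambient) / (T_body - T_ambient)) / k
T_normal - T_ambient = 26.9
T_body - T_ambient = 11.2
Ratio = 2.401786
ln(ratio) = 0.876213
t = 0.876213 / 0.057 = 15.37 hours

15.37


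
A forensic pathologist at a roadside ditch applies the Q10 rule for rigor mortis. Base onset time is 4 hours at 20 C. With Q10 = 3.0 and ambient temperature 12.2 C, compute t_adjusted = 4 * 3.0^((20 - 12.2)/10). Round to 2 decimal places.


Rigor mortis time adjustment:
Exponent = (T_ref - T_actual) / 10 = (20 - 12.2) / 10 = 0.78
Q10 factor = 3.0^0.78 = 2.35589
t_adjusted = 4 * 2.35589 = 9.42 hours

9.42


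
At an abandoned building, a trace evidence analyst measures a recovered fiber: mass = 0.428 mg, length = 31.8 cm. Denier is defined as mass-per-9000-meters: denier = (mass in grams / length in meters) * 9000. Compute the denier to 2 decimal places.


Denier calculation:
Mass in grams = 0.428 mg / 1000 = 0.000428 g
Length in meters = 31.8 cm / 100 = 0.318 m
Linear density = mass / length = 0.000428 / 0.318 = 0.00134591 g/m
Denier = (g/m) * 9000 = 0.00134591 * 9000 = 12.11

12.11


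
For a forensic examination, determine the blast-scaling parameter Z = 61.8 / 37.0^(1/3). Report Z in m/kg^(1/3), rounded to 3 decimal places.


Scaled distance calculation:
W^(1/3) = 37.0^(1/3) = 3.332222
Z = R / W^(1/3) = 61.8 / 3.332222
Z = 18.546 m/kg^(1/3)

18.546


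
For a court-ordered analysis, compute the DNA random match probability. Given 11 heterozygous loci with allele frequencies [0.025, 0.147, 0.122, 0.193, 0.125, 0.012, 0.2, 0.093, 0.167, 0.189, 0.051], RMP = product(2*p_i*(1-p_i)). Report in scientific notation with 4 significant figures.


Computing RMP for 11 loci:
Locus 1: 2 * 0.025 * 0.975 = 0.04875
Locus 2: 2 * 0.147 * 0.853 = 0.250782
Locus 3: 2 * 0.122 * 0.878 = 0.214232
Locus 4: 2 * 0.193 * 0.807 = 0.311502
Locus 5: 2 * 0.125 * 0.875 = 0.21875
Locus 6: 2 * 0.012 * 0.988 = 0.023712
Locus 7: 2 * 0.2 * 0.8 = 0.32
Locus 8: 2 * 0.093 * 0.907 = 0.168702
Locus 9: 2 * 0.167 * 0.833 = 0.278222
Locus 10: 2 * 0.189 * 0.811 = 0.306558
Locus 11: 2 * 0.051 * 0.949 = 0.096798
RMP = 1.886e-09

1.886e-09


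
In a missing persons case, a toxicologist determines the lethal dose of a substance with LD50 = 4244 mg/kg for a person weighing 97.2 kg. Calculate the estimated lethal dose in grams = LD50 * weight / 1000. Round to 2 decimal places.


Lethal dose calculation:
Lethal dose = LD50 * body_weight / 1000
= 4244 * 97.2 / 1000
= 412516.8 / 1000
= 412.52 g

412.52


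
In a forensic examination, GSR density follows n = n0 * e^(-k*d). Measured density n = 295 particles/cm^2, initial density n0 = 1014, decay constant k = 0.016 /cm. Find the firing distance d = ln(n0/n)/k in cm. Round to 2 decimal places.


GSR distance calculation:
n0/n = 1014 / 295 = 3.437288
ln(n0/n) = 1.234683
d = 1.234683 / 0.016 = 77.17 cm

77.17


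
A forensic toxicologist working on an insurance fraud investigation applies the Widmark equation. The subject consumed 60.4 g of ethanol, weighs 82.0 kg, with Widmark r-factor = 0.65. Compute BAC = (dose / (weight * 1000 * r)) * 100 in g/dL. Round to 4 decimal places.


Applying the Widmark formula:
BAC = (dose_g / (body_wt * 1000 * r)) * 100
Denominator = 82.0 * 1000 * 0.65 = 53300
BAC = (60.4 / 53300) * 100
BAC = 0.1133 g/dL

0.1133


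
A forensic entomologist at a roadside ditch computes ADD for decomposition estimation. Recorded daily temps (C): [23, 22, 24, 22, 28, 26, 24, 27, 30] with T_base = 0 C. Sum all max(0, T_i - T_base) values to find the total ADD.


Computing ADD day by day:
Day 1: max(0, 23 - 0) = 23
Day 2: max(0, 22 - 0) = 22
Day 3: max(0, 24 - 0) = 24
Day 4: max(0, 22 - 0) = 22
Day 5: max(0, 28 - 0) = 28
Day 6: max(0, 26 - 0) = 26
Day 7: max(0, 24 - 0) = 24
Day 8: max(0, 27 - 0) = 27
Day 9: max(0, 30 - 0) = 30
Total ADD = 226

226


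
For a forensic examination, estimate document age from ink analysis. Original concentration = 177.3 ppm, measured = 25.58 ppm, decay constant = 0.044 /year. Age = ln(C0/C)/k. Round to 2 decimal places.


Document age estimation:
C0/C = 177.3 / 25.58 = 6.931196
ln(C0/C) = 1.936032
t = 1.936032 / 0.044 = 44.00 years

44.00


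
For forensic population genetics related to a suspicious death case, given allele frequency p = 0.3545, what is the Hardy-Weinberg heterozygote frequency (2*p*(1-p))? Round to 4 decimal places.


Hardy-Weinberg heterozygote frequency:
q = 1 - p = 1 - 0.3545 = 0.6455
2pq = 2 * 0.3545 * 0.6455 = 0.4577

0.4577


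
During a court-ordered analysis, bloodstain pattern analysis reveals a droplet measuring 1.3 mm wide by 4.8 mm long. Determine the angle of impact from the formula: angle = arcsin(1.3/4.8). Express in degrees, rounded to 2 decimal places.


Blood spatter impact angle calculation:
width / length = 1.3 / 4.8 = 0.270833
angle = arcsin(0.270833)
angle = 15.71 degrees

15.71


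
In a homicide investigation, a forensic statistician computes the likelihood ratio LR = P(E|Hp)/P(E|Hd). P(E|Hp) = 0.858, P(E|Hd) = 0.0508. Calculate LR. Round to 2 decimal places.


Likelihood ratio calculation:
LR = P(E|Hp) / P(E|Hd)
LR = 0.858 / 0.0508
LR = 16.89

16.89


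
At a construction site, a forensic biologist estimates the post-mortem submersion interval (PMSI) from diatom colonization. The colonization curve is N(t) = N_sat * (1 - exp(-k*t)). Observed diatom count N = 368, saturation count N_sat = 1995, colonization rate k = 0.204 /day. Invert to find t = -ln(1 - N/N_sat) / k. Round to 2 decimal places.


PMSI from diatom colonization curve:
N / N_sat = 368 / 1995 = 0.184461
1 - N/N_sat = 0.815539
ln(1 - N/N_sat) = -0.203906
t = -ln(1 - N/N_sat) / k = -(-0.203906) / 0.204 = 1.00 days

1.00


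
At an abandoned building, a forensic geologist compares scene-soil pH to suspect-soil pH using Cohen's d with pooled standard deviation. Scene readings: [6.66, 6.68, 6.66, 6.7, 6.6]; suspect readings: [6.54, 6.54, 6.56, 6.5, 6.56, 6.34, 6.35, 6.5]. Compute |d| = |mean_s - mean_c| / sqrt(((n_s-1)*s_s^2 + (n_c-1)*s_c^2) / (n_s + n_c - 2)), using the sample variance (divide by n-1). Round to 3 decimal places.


Pooled-variance Cohen's d for soil pH comparison:
Scene mean = 33.3 / 5 = 6.66
Suspect mean = 51.89 / 8 = 6.48625
Scene sample variance s_s^2 = 0.0014
Suspect sample variance s_c^2 = 0.008141
Pooled variance = ((n_s-1)*s_s^2 + (n_c-1)*s_c^2) / (n_s + n_c - 2) = 0.00569
Pooled SD = sqrt(0.00569) = 0.075432
Mean difference = 0.17375
|d| = |0.17375| / 0.075432 = 2.303

2.303


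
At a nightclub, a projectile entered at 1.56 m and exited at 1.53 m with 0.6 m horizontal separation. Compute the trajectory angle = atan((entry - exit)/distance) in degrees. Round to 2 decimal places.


Bullet trajectory angle:
Height difference = 1.56 - 1.53 = 0.03 m
angle = atan(0.03 / 0.6)
angle = atan(0.05)
angle = 2.86 degrees

2.86


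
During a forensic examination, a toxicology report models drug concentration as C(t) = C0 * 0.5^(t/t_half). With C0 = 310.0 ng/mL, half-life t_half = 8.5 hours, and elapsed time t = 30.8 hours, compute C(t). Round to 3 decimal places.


Drug concentration decay:
Number of half-lives = t / t_half = 30.8 / 8.5 = 3.623529
Decay factor = 0.5^3.623529 = 0.08113516
C(t) = 310.0 * 0.08113516 = 25.152 ng/mL

25.152


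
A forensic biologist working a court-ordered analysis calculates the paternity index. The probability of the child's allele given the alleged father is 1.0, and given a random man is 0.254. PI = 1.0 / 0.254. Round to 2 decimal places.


Paternity Index calculation:
PI = P(allele|father) / P(allele|random)
PI = 1.0 / 0.254
PI = 3.94

3.94


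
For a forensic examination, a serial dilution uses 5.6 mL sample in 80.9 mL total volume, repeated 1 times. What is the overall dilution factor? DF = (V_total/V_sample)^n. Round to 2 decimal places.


Dilution factor calculation:
Single dilution = V_total / V_sample = 80.9 / 5.6 ≈ 14.446429
Number of dilutions = 1
Total DF = (80.9 / 5.6)^1 (full precision, rounded at the end) = 14.45

14.45


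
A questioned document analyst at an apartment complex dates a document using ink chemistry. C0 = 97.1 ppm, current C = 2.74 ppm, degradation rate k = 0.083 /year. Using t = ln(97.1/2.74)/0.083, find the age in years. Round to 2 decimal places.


Document age estimation:
C0/C = 97.1 / 2.74 = 35.437956
ln(C0/C) = 3.567783
t = 3.567783 / 0.083 = 42.99 years

42.99


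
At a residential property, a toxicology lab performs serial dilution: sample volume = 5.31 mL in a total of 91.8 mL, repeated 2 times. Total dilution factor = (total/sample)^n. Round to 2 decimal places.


Dilution factor calculation:
Single dilution = V_total / V_sample = 91.8 / 5.31 ≈ 17.288136
Number of dilutions = 2
Total DF = (91.8 / 5.31)^2 (full precision, rounded at the end) = 298.88

298.88


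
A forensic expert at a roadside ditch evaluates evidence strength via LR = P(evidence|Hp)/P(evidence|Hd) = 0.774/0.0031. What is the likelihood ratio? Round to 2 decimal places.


Likelihood ratio calculation:
LR = P(E|Hp) / P(E|Hd)
LR = 0.774 / 0.0031
LR = 249.68

249.68


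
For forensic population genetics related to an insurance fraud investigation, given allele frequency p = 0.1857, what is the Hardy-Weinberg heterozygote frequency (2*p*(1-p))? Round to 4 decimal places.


Hardy-Weinberg heterozygote frequency:
q = 1 - p = 1 - 0.1857 = 0.8143
2pq = 2 * 0.1857 * 0.8143 = 0.3024

0.3024


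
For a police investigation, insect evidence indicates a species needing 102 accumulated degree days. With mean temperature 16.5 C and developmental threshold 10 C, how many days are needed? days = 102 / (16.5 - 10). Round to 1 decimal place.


Insect development time:
Effective temperature = avg_temp - T_base = 16.5 - 10 = 6.5 C
Days = ADD / effective_temp = 102 / 6.5 = 15.7 days

15.7


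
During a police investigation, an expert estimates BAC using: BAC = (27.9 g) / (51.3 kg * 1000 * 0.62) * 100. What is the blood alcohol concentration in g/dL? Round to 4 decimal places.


Applying the Widmark formula:
BAC = (dose_g / (body_wt * 1000 * r)) * 100
Denominator = 51.3 * 1000 * 0.62 = 31806
BAC = (27.9 / 31806) * 100
BAC = 0.0877 g/dL

0.0877


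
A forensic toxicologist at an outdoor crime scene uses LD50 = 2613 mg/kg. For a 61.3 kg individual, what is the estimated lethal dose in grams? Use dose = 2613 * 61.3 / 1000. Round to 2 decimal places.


Lethal dose calculation:
Lethal dose = LD50 * body_weight / 1000
= 2613 * 61.3 / 1000
= 160176.9 / 1000
= 160.18 g

160.18


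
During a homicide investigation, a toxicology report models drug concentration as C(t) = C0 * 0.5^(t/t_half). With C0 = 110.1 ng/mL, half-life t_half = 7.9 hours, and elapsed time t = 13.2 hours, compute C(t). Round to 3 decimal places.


Drug concentration decay:
Number of half-lives = t / t_half = 13.2 / 7.9 = 1.670886
Decay factor = 0.5^1.670886 = 0.31406041
C(t) = 110.1 * 0.31406041 = 34.578 ng/mL

34.578


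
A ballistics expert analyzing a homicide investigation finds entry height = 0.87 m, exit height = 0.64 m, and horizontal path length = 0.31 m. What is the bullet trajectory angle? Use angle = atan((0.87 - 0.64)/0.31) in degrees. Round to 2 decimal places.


Bullet trajectory angle:
Height difference = 0.87 - 0.64 = 0.23 m
angle = atan(0.23 / 0.31)
angle = atan(0.741935)
angle = 36.57 degrees

36.57


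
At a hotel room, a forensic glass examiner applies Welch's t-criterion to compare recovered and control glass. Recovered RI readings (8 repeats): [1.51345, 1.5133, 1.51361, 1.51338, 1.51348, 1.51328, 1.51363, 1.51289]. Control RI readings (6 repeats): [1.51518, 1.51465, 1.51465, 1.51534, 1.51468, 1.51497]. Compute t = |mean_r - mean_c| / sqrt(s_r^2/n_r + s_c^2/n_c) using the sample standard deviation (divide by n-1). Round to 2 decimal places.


Welch's t-criterion for glass RI comparison:
Recovered mean = sum / n_r = 12.10702 / 8 = 1.5133775
Control mean = sum / n_c = 9.08947 / 6 = 1.5149117
Recovered sample variance s_r^2 = 5.525e-08
Control sample variance s_c^2 = 8.98967e-08
Welch SE (unpooled) = sqrt(s_r^2/n_r + s_c^2/n_c) = sqrt(6.90625e-09 + 1.49828e-08) = sqrt(2.1889e-08) = 0.000147949
|mean_r - mean_c| = 0.00153417
t = 0.00153417 / 0.000147949 = 10.37

10.37


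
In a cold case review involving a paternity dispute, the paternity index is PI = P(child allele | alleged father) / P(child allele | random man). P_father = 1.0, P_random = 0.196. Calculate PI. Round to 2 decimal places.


Paternity Index calculation:
PI = P(allele|father) / P(allele|random)
PI = 1.0 / 0.196
PI = 5.10

5.10


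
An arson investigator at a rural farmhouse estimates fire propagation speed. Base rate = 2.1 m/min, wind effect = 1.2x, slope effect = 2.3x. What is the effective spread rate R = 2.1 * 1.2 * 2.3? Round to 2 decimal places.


Fire spread rate calculation:
R = R0 * wind_factor * slope_factor
= 2.1 * 1.2 * 2.3
= 2.52 * 2.3
= 5.80 m/min

5.80


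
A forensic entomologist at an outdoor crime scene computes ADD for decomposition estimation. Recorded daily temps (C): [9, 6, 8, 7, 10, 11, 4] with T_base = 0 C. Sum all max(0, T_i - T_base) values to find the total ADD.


Computing ADD day by day:
Day 1: max(0, 9 - 0) = 9
Day 2: max(0, 6 - 0) = 6
Day 3: max(0, 8 - 0) = 8
Day 4: max(0, 7 - 0) = 7
Day 5: max(0, 10 - 0) = 10
Day 6: max(0, 11 - 0) = 11
Day 7: max(0, 4 - 0) = 4
Total ADD = 55

55


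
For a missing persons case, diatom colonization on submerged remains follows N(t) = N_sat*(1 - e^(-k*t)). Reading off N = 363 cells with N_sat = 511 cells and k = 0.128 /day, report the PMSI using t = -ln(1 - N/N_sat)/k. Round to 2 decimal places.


PMSI from diatom colonization curve:
N / N_sat = 363 / 511 = 0.710372
1 - N/N_sat = 0.289628
ln(1 - N/N_sat) = -1.239158
t = -ln(1 - N/N_sat) / k = -(-1.239158) / 0.128 = 9.68 days

9.68


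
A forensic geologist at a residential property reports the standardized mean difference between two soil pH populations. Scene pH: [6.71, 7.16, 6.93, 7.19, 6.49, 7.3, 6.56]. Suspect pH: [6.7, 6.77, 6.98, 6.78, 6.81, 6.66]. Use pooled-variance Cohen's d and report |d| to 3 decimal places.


Pooled-variance Cohen's d for soil pH comparison:
Scene mean = 48.34 / 7 = 6.905714
Suspect mean = 40.7 / 6 = 6.783333
Scene sample variance s_s^2 = 0.105362
Suspect sample variance s_c^2 = 0.012347
Pooled variance = ((n_s-1)*s_s^2 + (n_c-1)*s_c^2) / (n_s + n_c - 2) = 0.063082
Pooled SD = sqrt(0.063082) = 0.251161
Mean difference = 0.122381
|d| = |0.122381| / 0.251161 = 0.487

0.487


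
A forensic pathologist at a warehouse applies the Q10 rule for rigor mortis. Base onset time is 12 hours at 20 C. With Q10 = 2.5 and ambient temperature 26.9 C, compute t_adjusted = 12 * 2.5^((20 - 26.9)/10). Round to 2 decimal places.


Rigor mortis time adjustment:
Exponent = (T_ref - T_actual) / 10 = (20 - 26.9) / 10 = -0.69
Q10 factor = 2.5^-0.69 = 0.5314
t_adjusted = 12 * 0.5314 = 6.38 hours

6.38


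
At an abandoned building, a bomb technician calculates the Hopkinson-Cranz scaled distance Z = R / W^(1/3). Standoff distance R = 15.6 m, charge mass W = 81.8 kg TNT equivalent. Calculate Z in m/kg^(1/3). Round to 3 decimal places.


Scaled distance calculation:
W^(1/3) = 81.8^(1/3) = 4.340947
Z = R / W^(1/3) = 15.6 / 4.340947
Z = 3.594 m/kg^(1/3)

3.594


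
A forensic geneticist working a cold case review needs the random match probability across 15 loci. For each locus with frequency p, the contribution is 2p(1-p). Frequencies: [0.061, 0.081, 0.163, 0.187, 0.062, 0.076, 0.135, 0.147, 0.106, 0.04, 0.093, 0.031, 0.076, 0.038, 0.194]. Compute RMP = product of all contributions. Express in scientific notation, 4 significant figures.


Computing RMP for 15 loci:
Locus 1: 2 * 0.061 * 0.939 = 0.114558
Locus 2: 2 * 0.081 * 0.919 = 0.148878
Locus 3: 2 * 0.163 * 0.837 = 0.272862
Locus 4: 2 * 0.187 * 0.813 = 0.304062
Locus 5: 2 * 0.062 * 0.938 = 0.116312
Locus 6: 2 * 0.076 * 0.924 = 0.140448
Locus 7: 2 * 0.135 * 0.865 = 0.23355
Locus 8: 2 * 0.147 * 0.853 = 0.250782
Locus 9: 2 * 0.106 * 0.894 = 0.189528
Locus 10: 2 * 0.04 * 0.96 = 0.0768
Locus 11: 2 * 0.093 * 0.907 = 0.168702
Locus 12: 2 * 0.031 * 0.969 = 0.060078
Locus 13: 2 * 0.076 * 0.924 = 0.140448
Locus 14: 2 * 0.038 * 0.962 = 0.073112
Locus 15: 2 * 0.194 * 0.806 = 0.312728
RMP = 6.414e-13

6.414e-13


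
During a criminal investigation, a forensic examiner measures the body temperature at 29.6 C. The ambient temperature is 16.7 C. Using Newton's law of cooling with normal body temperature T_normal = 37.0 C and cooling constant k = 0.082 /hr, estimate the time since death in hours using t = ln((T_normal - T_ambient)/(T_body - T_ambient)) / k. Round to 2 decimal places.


Using Newton's law of cooling:
t = ln((T_normal - T_ambient) / (T_body - T_ambient)) / k
T_normal - T_ambient = 20.3
T_body - T_ambient = 12.9
Ratio = 1.573643
ln(ratio) = 0.453393
t = 0.453393 / 0.082 = 5.53 hours

5.53


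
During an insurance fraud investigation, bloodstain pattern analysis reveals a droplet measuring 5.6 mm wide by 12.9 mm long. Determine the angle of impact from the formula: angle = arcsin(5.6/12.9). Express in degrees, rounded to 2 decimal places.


Blood spatter impact angle calculation:
width / length = 5.6 / 12.9 = 0.434109
angle = arcsin(0.434109)
angle = 25.73 degrees

25.73


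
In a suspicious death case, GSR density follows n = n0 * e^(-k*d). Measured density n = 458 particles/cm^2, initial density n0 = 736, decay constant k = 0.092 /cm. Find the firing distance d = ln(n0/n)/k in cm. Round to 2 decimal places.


GSR distance calculation:
n0/n = 736 / 458 = 1.606987
ln(n0/n) = 0.474361
d = 0.474361 / 0.092 = 5.16 cm

5.16


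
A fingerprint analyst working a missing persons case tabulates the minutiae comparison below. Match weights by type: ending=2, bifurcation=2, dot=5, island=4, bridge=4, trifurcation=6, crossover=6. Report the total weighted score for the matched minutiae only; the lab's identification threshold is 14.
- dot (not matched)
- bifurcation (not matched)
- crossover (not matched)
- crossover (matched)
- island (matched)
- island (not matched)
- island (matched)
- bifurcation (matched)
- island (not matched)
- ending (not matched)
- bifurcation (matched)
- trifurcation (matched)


Weighted minutiae match score:
  dot: not matched, +0
  bifurcation: not matched, +0
  crossover: not matched, +0
  crossover: matched, +6 (running total 6)
  island: matched, +4 (running total 10)
  island: not matched, +0
  island: matched, +4 (running total 14)
  bifurcation: matched, +2 (running total 16)
  island: not matched, +0
  ending: not matched, +0
  bifurcation: matched, +2 (running total 18)
  trifurcation: matched, +6 (running total 24)
Total score = 24
Threshold = 14; verdict = identification

24


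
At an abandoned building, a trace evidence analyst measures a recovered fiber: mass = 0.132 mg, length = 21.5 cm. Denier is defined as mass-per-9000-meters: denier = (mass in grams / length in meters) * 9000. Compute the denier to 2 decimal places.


Denier calculation:
Mass in grams = 0.132 mg / 1000 = 0.000132 g
Length in meters = 21.5 cm / 100 = 0.215 m
Linear density = mass / length = 0.000132 / 0.215 = 0.00061395 g/m
Denier = (g/m) * 9000 = 0.00061395 * 9000 = 5.53

5.53


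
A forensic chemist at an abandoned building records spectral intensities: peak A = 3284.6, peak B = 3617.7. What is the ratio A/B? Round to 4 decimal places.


Spectral peak ratio:
Peak A = 3284.6 counts
Peak B = 3617.7 counts
Ratio = 3284.6 / 3617.7 = 0.9079

0.9079


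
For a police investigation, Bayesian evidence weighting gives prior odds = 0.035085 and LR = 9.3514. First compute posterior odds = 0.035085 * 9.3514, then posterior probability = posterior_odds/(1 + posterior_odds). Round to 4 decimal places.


Bayesian evidence evaluation:
Posterior odds = prior_odds * LR = 0.035085 * 9.3514 = 0.3280939
Posterior probability = posterior_odds / (1 + posterior_odds)
= 0.3280939 / (1 + 0.3280939)
= 0.3280939 / 1.3280939
= 0.2470

0.2470


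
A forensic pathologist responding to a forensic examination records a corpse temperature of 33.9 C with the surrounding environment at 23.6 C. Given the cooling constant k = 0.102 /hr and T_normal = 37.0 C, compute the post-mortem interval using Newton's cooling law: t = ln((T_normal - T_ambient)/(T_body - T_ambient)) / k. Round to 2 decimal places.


Using Newton's law of cooling:
t = ln((T_normal - T_ambient) / (T_body - T_ambient)) / k
T_normal - T_ambient = 13.4
T_body - T_ambient = 10.3
Ratio = 1.300971
ln(ratio) = 0.263111
t = 0.263111 / 0.102 = 2.58 hours

2.58


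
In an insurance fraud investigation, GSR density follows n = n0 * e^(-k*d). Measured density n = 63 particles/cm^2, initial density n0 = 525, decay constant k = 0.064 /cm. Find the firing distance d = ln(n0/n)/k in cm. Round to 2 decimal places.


GSR distance calculation:
n0/n = 525 / 63 = 8.333333
ln(n0/n) = 2.120263
d = 2.120263 / 0.064 = 33.13 cm

33.13


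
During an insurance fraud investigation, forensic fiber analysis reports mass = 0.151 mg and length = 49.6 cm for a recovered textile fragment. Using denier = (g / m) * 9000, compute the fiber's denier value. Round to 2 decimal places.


Denier calculation:
Mass in grams = 0.151 mg / 1000 = 0.000151 g
Length in meters = 49.6 cm / 100 = 0.496 m
Linear density = mass / length = 0.000151 / 0.496 = 0.00030444 g/m
Denier = (g/m) * 9000 = 0.00030444 * 9000 = 2.74

2.74


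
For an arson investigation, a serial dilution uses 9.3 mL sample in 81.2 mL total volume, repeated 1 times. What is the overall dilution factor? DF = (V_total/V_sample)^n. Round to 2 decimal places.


Dilution factor calculation:
Single dilution = V_total / V_sample = 81.2 / 9.3 ≈ 8.731183
Number of dilutions = 1
Total DF = (81.2 / 9.3)^1 (full precision, rounded at the end) = 8.73

8.73


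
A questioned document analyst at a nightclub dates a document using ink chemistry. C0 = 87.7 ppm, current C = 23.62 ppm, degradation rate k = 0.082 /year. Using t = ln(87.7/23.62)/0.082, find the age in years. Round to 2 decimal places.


Document age estimation:
C0/C = 87.7 / 23.62 = 3.712955
ln(C0/C) = 1.311828
t = 1.311828 / 0.082 = 16.00 years

16.00


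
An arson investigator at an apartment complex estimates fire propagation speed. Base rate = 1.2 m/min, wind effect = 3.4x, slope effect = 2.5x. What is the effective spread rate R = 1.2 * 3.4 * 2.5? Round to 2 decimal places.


Fire spread rate calculation:
R = R0 * wind_factor * slope_factor
= 1.2 * 3.4 * 2.5
= 4.08 * 2.5
= 10.20 m/min

10.20


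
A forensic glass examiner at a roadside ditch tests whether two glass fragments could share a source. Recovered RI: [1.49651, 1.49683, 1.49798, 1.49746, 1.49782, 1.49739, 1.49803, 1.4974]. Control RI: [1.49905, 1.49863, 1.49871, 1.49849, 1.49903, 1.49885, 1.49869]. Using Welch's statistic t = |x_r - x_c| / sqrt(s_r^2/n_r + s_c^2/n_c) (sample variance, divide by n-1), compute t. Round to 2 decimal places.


Welch's t-criterion for glass RI comparison:
Recovered mean = sum / n_r = 11.97942 / 8 = 1.4974275
Control mean = sum / n_c = 10.49145 / 7 = 1.4987786
Recovered sample variance s_r^2 = 2.89193e-07
Control sample variance s_c^2 = 4.33143e-08
Welch SE (unpooled) = sqrt(s_r^2/n_r + s_c^2/n_c) = sqrt(3.61491e-08 + 6.18776e-09) = sqrt(4.23369e-08) = 0.000205759
|mean_r - mean_c| = 0.00135107
t = 0.00135107 / 0.000205759 = 6.57

6.57


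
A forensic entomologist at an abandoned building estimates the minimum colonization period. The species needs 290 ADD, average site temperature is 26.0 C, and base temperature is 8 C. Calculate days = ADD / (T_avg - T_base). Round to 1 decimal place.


Insect development time:
Effective temperature = avg_temp - T_base = 26.0 - 8 = 18.0 C
Days = ADD / effective_temp = 290 / 18.0 = 16.1 days

16.1


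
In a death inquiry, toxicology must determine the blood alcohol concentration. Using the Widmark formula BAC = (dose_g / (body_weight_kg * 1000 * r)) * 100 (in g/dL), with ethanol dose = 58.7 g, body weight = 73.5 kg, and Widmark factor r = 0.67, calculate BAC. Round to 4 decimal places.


Applying the Widmark formula:
BAC = (dose_g / (body_wt * 1000 * r)) * 100
Denominator = 73.5 * 1000 * 0.67 = 49245
BAC = (58.7 / 49245) * 100
BAC = 0.1192 g/dL

0.1192


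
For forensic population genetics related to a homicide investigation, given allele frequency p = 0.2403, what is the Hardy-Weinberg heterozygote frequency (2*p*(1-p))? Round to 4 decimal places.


Hardy-Weinberg heterozygote frequency:
q = 1 - p = 1 - 0.2403 = 0.7597
2pq = 2 * 0.2403 * 0.7597 = 0.3651

0.3651


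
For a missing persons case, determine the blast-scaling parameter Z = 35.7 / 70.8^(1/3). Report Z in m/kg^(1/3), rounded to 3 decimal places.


Scaled distance calculation:
W^(1/3) = 70.8^(1/3) = 4.136926
Z = R / W^(1/3) = 35.7 / 4.136926
Z = 8.630 m/kg^(1/3)

8.630


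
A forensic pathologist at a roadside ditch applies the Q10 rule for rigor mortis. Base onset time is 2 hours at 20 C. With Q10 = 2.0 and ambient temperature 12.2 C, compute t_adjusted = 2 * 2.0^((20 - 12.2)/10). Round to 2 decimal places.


Rigor mortis time adjustment:
Exponent = (T_ref - T_actual) / 10 = (20 - 12.2) / 10 = 0.78
Q10 factor = 2.0^0.78 = 1.71713
t_adjusted = 2 * 1.71713 = 3.43 hours

3.43


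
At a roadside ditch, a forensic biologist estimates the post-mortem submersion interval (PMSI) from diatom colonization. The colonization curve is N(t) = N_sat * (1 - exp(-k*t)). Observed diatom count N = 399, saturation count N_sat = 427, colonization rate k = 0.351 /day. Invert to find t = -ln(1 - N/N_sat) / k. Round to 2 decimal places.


PMSI from diatom colonization curve:
N / N_sat = 399 / 427 = 0.934426
1 - N/N_sat = 0.065574
ln(1 - N/N_sat) = -2.724576
t = -ln(1 - N/N_sat) / k = -(-2.724576) / 0.351 = 7.76 days

7.76


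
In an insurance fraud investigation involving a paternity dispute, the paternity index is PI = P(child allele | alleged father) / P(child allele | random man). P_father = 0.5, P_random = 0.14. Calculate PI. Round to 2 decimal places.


Paternity Index calculation:
PI = P(allele|father) / P(allele|random)
PI = 0.5 / 0.14
PI = 3.57

3.57


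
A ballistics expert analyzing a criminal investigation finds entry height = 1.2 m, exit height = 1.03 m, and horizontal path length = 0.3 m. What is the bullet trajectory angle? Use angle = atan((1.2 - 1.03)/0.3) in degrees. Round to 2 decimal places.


Bullet trajectory angle:
Height difference = 1.2 - 1.03 = 0.17 m
angle = atan(0.17 / 0.3)
angle = atan(0.566667)
angle = 29.54 degrees

29.54


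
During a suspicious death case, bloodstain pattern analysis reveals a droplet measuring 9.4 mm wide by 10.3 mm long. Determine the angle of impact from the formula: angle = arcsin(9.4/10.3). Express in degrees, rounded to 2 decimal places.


Blood spatter impact angle calculation:
width / length = 9.4 / 10.3 = 0.912621
angle = arcsin(0.912621)
angle = 65.87 degrees

65.87


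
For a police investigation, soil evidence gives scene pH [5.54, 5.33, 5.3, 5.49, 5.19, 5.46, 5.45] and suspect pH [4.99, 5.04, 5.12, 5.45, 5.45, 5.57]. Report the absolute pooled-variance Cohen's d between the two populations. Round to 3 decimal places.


Pooled-variance Cohen's d for soil pH comparison:
Scene mean = 37.76 / 7 = 5.394286
Suspect mean = 31.62 / 6 = 5.27
Scene sample variance s_s^2 = 0.015429
Suspect sample variance s_c^2 = 0.06172
Pooled variance = ((n_s-1)*s_s^2 + (n_c-1)*s_c^2) / (n_s + n_c - 2) = 0.03647
Pooled SD = sqrt(0.03647) = 0.190971
Mean difference = 0.124286
|d| = |0.124286| / 0.190971 = 0.651

0.651


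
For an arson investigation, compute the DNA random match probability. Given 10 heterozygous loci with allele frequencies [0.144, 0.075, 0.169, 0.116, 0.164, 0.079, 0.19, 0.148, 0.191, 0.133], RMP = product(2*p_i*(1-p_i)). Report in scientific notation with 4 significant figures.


Computing RMP for 10 loci:
Locus 1: 2 * 0.144 * 0.856 = 0.246528
Locus 2: 2 * 0.075 * 0.925 = 0.13875
Locus 3: 2 * 0.169 * 0.831 = 0.280878
Locus 4: 2 * 0.116 * 0.884 = 0.205088
Locus 5: 2 * 0.164 * 0.836 = 0.274208
Locus 6: 2 * 0.079 * 0.921 = 0.145518
Locus 7: 2 * 0.19 * 0.81 = 0.3078
Locus 8: 2 * 0.148 * 0.852 = 0.252192
Locus 9: 2 * 0.191 * 0.809 = 0.309038
Locus 10: 2 * 0.133 * 0.867 = 0.230622
RMP = 4.350e-07

4.350e-07


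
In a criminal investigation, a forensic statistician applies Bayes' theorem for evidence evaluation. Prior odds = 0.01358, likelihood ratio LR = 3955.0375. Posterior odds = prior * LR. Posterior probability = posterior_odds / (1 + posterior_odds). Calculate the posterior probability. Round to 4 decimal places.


Bayesian evidence evaluation:
Posterior odds = prior_odds * LR = 0.01358 * 3955.0375 = 53.70941
Posterior probability = posterior_odds / (1 + posterior_odds)
= 53.70941 / (1 + 53.70941)
= 53.70941 / 54.70941
= 0.9817

0.9817


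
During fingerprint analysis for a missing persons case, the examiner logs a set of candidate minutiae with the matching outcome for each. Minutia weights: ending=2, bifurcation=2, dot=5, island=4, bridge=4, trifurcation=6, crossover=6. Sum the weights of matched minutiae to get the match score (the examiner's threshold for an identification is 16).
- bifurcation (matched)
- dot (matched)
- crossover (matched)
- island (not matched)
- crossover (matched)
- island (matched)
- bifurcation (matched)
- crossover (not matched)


Weighted minutiae match score:
  bifurcation: matched, +2 (running total 2)
  dot: matched, +5 (running total 7)
  crossover: matched, +6 (running total 13)
  island: not matched, +0
  crossover: matched, +6 (running total 19)
  island: matched, +4 (running total 23)
  bifurcation: matched, +2 (running total 25)
  crossover: not matched, +0
Total score = 25
Threshold = 16; verdict = identification

25


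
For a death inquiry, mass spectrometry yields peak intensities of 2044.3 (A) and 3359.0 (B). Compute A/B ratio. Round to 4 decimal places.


Spectral peak ratio:
Peak A = 2044.3 counts
Peak B = 3359.0 counts
Ratio = 2044.3 / 3359.0 = 0.6086

0.6086


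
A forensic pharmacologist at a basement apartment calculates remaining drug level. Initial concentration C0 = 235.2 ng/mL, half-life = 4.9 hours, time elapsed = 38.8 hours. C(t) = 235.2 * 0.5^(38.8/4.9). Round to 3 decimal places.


Drug concentration decay:
Number of half-lives = t / t_half = 38.8 / 4.9 = 7.918367
Decay factor = 0.5^7.918367 = 0.00413365
C(t) = 235.2 * 0.00413365 = 0.972 ng/mL

0.972


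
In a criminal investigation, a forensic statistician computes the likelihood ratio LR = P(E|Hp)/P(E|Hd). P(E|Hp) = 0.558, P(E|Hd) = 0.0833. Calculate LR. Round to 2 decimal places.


Likelihood ratio calculation:
LR = P(E|Hp) / P(E|Hd)
LR = 0.558 / 0.0833
LR = 6.70

6.70


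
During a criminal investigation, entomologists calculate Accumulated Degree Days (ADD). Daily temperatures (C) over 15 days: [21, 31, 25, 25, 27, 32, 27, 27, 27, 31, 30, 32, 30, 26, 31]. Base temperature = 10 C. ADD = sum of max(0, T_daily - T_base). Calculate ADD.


Computing ADD day by day:
Day 1: max(0, 21 - 10) = 11
Day 2: max(0, 31 - 10) = 21
Day 3: max(0, 25 - 10) = 15
Day 4: max(0, 25 - 10) = 15
Day 5: max(0, 27 - 10) = 17
Day 6: max(0, 32 - 10) = 22
Day 7: max(0, 27 - 10) = 17
Day 8: max(0, 27 - 10) = 17
Day 9: max(0, 27 - 10) = 17
Day 10: max(0, 31 - 10) = 21
Day 11: max(0, 30 - 10) = 20
Day 12: max(0, 32 - 10) = 22
Day 13: max(0, 30 - 10) = 20
Day 14: max(0, 26 - 10) = 16
Day 15: max(0, 31 - 10) = 21
Total ADD = 272

272


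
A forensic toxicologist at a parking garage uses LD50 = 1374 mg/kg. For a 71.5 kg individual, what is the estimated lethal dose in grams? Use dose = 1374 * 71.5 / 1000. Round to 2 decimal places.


Lethal dose calculation:
Lethal dose = LD50 * body_weight / 1000
= 1374 * 71.5 / 1000
= 98241 / 1000
= 98.24 g

98.24


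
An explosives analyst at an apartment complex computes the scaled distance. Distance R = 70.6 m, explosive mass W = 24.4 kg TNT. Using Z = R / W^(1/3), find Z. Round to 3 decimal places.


Scaled distance calculation:
W^(1/3) = 24.4^(1/3) = 2.900436
Z = R / W^(1/3) = 70.6 / 2.900436
Z = 24.341 m/kg^(1/3)

24.341


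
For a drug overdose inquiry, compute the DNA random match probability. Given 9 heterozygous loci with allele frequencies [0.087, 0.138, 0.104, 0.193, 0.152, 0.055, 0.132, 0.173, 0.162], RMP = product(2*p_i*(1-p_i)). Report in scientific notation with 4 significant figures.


Computing RMP for 9 loci:
Locus 1: 2 * 0.087 * 0.913 = 0.158862
Locus 2: 2 * 0.138 * 0.862 = 0.237912
Locus 3: 2 * 0.104 * 0.896 = 0.186368
Locus 4: 2 * 0.193 * 0.807 = 0.311502
Locus 5: 2 * 0.152 * 0.848 = 0.257792
Locus 6: 2 * 0.055 * 0.945 = 0.10395
Locus 7: 2 * 0.132 * 0.868 = 0.229152
Locus 8: 2 * 0.173 * 0.827 = 0.286142
Locus 9: 2 * 0.162 * 0.838 = 0.271512
RMP = 1.047e-06

1.047e-06


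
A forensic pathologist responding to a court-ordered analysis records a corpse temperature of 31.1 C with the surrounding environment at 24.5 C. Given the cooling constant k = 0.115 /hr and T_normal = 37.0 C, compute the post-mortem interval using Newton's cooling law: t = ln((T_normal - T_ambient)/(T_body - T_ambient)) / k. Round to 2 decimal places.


Using Newton's law of cooling:
t = ln((T_normal - T_ambient) / (T_body - T_ambient)) / k
T_normal - T_ambient = 12.5
T_body - T_ambient = 6.6
Ratio = 1.893939
ln(ratio) = 0.638659
t = 0.638659 / 0.115 = 5.55 hours

5.55


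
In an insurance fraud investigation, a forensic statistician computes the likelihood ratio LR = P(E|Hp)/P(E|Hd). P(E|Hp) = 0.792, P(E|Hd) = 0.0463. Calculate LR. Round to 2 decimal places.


Likelihood ratio calculation:
LR = P(E|Hp) / P(E|Hd)
LR = 0.792 / 0.0463
LR = 17.11

17.11


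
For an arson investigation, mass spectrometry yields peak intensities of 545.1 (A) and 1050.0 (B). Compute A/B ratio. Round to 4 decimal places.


Spectral peak ratio:
Peak A = 545.1 counts
Peak B = 1050.0 counts
Ratio = 545.1 / 1050.0 = 0.5191

0.5191


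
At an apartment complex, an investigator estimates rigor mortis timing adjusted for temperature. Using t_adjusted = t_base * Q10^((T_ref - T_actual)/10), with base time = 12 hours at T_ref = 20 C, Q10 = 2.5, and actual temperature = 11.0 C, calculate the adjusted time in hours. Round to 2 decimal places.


Rigor mortis time adjustment:
Exponent = (T_ref - T_actual) / 10 = (20 - 11.0) / 10 = 0.9
Q10 factor = 2.5^0.9 = 2.28111
t_adjusted = 12 * 2.28111 = 27.37 hours

27.37


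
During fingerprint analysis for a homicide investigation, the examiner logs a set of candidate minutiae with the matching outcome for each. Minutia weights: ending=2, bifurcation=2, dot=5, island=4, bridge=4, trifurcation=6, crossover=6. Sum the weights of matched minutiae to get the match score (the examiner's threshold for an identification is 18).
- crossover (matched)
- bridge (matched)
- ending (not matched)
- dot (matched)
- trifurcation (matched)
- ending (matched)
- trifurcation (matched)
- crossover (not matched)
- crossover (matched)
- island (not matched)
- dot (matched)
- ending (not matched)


Weighted minutiae match score:
  crossover: matched, +6 (running total 6)
  bridge: matched, +4 (running total 10)
  ending: not matched, +0
  dot: matched, +5 (running total 15)
  trifurcation: matched, +6 (running total 21)
  ending: matched, +2 (running total 23)
  trifurcation: matched, +6 (running total 29)
  crossover: not matched, +0
  crossover: matched, +6 (running total 35)
  island: not matched, +0
  dot: matched, +5 (running total 40)
  ending: not matched, +0
Total score = 40
Threshold = 18; verdict = identification

40


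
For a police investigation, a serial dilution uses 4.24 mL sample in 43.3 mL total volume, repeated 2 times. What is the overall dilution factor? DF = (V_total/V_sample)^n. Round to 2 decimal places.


Dilution factor calculation:
Single dilution = V_total / V_sample = 43.3 / 4.24 ≈ 10.212264
Number of dilutions = 2
Total DF = (43.3 / 4.24)^2 (full precision, rounded at the end) = 104.29

104.29


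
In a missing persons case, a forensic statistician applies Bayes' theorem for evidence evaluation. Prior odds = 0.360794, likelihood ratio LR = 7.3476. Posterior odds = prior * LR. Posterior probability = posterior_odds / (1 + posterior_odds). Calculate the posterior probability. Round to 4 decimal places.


Bayesian evidence evaluation:
Posterior odds = prior_odds * LR = 0.360794 * 7.3476 = 2.65097
Posterior probability = posterior_odds / (1 + posterior_odds)
= 2.65097 / (1 + 2.65097)
= 2.65097 / 3.65097
= 0.7261

0.7261
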